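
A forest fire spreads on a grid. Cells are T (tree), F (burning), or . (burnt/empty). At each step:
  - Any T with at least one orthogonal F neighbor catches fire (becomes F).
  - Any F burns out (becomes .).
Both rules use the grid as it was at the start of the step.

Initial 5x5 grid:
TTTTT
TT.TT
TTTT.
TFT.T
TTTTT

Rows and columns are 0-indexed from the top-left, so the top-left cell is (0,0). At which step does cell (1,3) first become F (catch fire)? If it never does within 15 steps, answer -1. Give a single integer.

Step 1: cell (1,3)='T' (+4 fires, +1 burnt)
Step 2: cell (1,3)='T' (+5 fires, +4 burnt)
Step 3: cell (1,3)='T' (+4 fires, +5 burnt)
Step 4: cell (1,3)='F' (+4 fires, +4 burnt)
  -> target ignites at step 4
Step 5: cell (1,3)='.' (+3 fires, +4 burnt)
Step 6: cell (1,3)='.' (+1 fires, +3 burnt)
Step 7: cell (1,3)='.' (+0 fires, +1 burnt)
  fire out at step 7

4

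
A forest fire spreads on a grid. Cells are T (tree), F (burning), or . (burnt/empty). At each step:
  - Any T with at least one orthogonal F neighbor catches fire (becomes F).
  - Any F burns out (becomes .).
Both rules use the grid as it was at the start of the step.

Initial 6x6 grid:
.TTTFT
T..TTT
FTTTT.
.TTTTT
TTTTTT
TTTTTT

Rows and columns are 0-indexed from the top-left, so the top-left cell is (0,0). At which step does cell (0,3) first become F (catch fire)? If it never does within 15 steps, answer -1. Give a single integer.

Step 1: cell (0,3)='F' (+5 fires, +2 burnt)
  -> target ignites at step 1
Step 2: cell (0,3)='.' (+6 fires, +5 burnt)
Step 3: cell (0,3)='.' (+5 fires, +6 burnt)
Step 4: cell (0,3)='.' (+6 fires, +5 burnt)
Step 5: cell (0,3)='.' (+5 fires, +6 burnt)
Step 6: cell (0,3)='.' (+2 fires, +5 burnt)
Step 7: cell (0,3)='.' (+0 fires, +2 burnt)
  fire out at step 7

1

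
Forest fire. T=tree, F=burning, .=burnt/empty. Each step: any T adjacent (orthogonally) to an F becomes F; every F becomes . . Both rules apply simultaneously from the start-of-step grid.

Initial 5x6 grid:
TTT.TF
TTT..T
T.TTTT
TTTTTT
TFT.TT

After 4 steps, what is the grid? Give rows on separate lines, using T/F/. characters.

Step 1: 5 trees catch fire, 2 burn out
  TTT.F.
  TTT..F
  T.TTTT
  TFTTTT
  F.F.TT
Step 2: 3 trees catch fire, 5 burn out
  TTT...
  TTT...
  T.TTTF
  F.FTTT
  ....TT
Step 3: 5 trees catch fire, 3 burn out
  TTT...
  TTT...
  F.FTF.
  ...FTF
  ....TT
Step 4: 5 trees catch fire, 5 burn out
  TTT...
  FTF...
  ...F..
  ....F.
  ....TF

TTT...
FTF...
...F..
....F.
....TF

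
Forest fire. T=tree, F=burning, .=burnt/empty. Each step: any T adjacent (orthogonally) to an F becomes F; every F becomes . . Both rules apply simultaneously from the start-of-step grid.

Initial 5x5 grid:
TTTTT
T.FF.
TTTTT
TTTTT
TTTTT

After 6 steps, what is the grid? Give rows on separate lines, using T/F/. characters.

Step 1: 4 trees catch fire, 2 burn out
  TTFFT
  T....
  TTFFT
  TTTTT
  TTTTT
Step 2: 6 trees catch fire, 4 burn out
  TF..F
  T....
  TF..F
  TTFFT
  TTTTT
Step 3: 6 trees catch fire, 6 burn out
  F....
  T....
  F....
  TF..F
  TTFFT
Step 4: 4 trees catch fire, 6 burn out
  .....
  F....
  .....
  F....
  TF..F
Step 5: 1 trees catch fire, 4 burn out
  .....
  .....
  .....
  .....
  F....
Step 6: 0 trees catch fire, 1 burn out
  .....
  .....
  .....
  .....
  .....

.....
.....
.....
.....
.....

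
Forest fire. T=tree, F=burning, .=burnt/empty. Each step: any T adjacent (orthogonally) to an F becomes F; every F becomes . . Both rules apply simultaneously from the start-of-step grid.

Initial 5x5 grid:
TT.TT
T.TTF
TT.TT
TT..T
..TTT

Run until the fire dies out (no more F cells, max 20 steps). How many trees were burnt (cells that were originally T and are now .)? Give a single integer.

Answer: 10

Derivation:
Step 1: +3 fires, +1 burnt (F count now 3)
Step 2: +4 fires, +3 burnt (F count now 4)
Step 3: +1 fires, +4 burnt (F count now 1)
Step 4: +1 fires, +1 burnt (F count now 1)
Step 5: +1 fires, +1 burnt (F count now 1)
Step 6: +0 fires, +1 burnt (F count now 0)
Fire out after step 6
Initially T: 17, now '.': 18
Total burnt (originally-T cells now '.'): 10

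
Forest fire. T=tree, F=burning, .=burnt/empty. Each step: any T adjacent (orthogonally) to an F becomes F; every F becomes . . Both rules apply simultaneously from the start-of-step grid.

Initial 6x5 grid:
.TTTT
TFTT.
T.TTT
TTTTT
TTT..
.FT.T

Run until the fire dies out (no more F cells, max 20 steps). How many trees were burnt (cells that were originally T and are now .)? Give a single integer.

Answer: 20

Derivation:
Step 1: +5 fires, +2 burnt (F count now 5)
Step 2: +7 fires, +5 burnt (F count now 7)
Step 3: +4 fires, +7 burnt (F count now 4)
Step 4: +3 fires, +4 burnt (F count now 3)
Step 5: +1 fires, +3 burnt (F count now 1)
Step 6: +0 fires, +1 burnt (F count now 0)
Fire out after step 6
Initially T: 21, now '.': 29
Total burnt (originally-T cells now '.'): 20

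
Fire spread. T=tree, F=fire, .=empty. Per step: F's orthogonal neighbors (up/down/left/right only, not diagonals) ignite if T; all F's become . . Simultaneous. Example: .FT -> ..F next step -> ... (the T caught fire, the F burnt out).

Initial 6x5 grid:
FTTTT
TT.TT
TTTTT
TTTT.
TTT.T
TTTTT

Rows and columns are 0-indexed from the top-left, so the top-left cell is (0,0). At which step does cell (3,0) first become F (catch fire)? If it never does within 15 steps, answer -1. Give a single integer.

Step 1: cell (3,0)='T' (+2 fires, +1 burnt)
Step 2: cell (3,0)='T' (+3 fires, +2 burnt)
Step 3: cell (3,0)='F' (+3 fires, +3 burnt)
  -> target ignites at step 3
Step 4: cell (3,0)='.' (+5 fires, +3 burnt)
Step 5: cell (3,0)='.' (+5 fires, +5 burnt)
Step 6: cell (3,0)='.' (+4 fires, +5 burnt)
Step 7: cell (3,0)='.' (+1 fires, +4 burnt)
Step 8: cell (3,0)='.' (+1 fires, +1 burnt)
Step 9: cell (3,0)='.' (+1 fires, +1 burnt)
Step 10: cell (3,0)='.' (+1 fires, +1 burnt)
Step 11: cell (3,0)='.' (+0 fires, +1 burnt)
  fire out at step 11

3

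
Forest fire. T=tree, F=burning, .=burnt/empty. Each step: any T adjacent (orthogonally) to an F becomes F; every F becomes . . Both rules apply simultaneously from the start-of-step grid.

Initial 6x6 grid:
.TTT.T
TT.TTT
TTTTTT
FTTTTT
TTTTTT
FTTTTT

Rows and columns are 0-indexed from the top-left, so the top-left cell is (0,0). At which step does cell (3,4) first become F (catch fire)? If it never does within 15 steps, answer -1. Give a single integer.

Step 1: cell (3,4)='T' (+4 fires, +2 burnt)
Step 2: cell (3,4)='T' (+5 fires, +4 burnt)
Step 3: cell (3,4)='T' (+5 fires, +5 burnt)
Step 4: cell (3,4)='F' (+5 fires, +5 burnt)
  -> target ignites at step 4
Step 5: cell (3,4)='.' (+6 fires, +5 burnt)
Step 6: cell (3,4)='.' (+4 fires, +6 burnt)
Step 7: cell (3,4)='.' (+1 fires, +4 burnt)
Step 8: cell (3,4)='.' (+1 fires, +1 burnt)
Step 9: cell (3,4)='.' (+0 fires, +1 burnt)
  fire out at step 9

4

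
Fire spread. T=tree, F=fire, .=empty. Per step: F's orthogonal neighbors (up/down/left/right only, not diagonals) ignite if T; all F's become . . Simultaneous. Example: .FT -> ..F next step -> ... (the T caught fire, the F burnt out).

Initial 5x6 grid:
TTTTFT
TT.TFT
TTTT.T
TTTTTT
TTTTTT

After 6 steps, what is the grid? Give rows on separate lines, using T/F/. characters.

Step 1: 4 trees catch fire, 2 burn out
  TTTF.F
  TT.F.F
  TTTT.T
  TTTTTT
  TTTTTT
Step 2: 3 trees catch fire, 4 burn out
  TTF...
  TT....
  TTTF.F
  TTTTTT
  TTTTTT
Step 3: 4 trees catch fire, 3 burn out
  TF....
  TT....
  TTF...
  TTTFTF
  TTTTTT
Step 4: 7 trees catch fire, 4 burn out
  F.....
  TF....
  TF....
  TTF.F.
  TTTFTF
Step 5: 5 trees catch fire, 7 burn out
  ......
  F.....
  F.....
  TF....
  TTF.F.
Step 6: 2 trees catch fire, 5 burn out
  ......
  ......
  ......
  F.....
  TF....

......
......
......
F.....
TF....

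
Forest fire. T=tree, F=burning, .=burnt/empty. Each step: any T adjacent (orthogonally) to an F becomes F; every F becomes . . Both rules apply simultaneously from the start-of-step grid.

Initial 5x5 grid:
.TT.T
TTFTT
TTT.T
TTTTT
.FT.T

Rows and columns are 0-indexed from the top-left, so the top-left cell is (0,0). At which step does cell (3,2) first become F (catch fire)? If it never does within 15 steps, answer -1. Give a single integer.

Step 1: cell (3,2)='T' (+6 fires, +2 burnt)
Step 2: cell (3,2)='F' (+6 fires, +6 burnt)
  -> target ignites at step 2
Step 3: cell (3,2)='.' (+4 fires, +6 burnt)
Step 4: cell (3,2)='.' (+1 fires, +4 burnt)
Step 5: cell (3,2)='.' (+1 fires, +1 burnt)
Step 6: cell (3,2)='.' (+0 fires, +1 burnt)
  fire out at step 6

2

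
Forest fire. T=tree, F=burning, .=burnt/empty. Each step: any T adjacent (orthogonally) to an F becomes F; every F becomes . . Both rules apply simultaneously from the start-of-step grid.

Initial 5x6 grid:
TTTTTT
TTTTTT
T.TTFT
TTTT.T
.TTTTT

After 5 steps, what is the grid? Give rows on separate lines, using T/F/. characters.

Step 1: 3 trees catch fire, 1 burn out
  TTTTTT
  TTTTFT
  T.TF.F
  TTTT.T
  .TTTTT
Step 2: 6 trees catch fire, 3 burn out
  TTTTFT
  TTTF.F
  T.F...
  TTTF.F
  .TTTTT
Step 3: 6 trees catch fire, 6 burn out
  TTTF.F
  TTF...
  T.....
  TTF...
  .TTFTF
Step 4: 5 trees catch fire, 6 burn out
  TTF...
  TF....
  T.....
  TF....
  .TF.F.
Step 5: 4 trees catch fire, 5 burn out
  TF....
  F.....
  T.....
  F.....
  .F....

TF....
F.....
T.....
F.....
.F....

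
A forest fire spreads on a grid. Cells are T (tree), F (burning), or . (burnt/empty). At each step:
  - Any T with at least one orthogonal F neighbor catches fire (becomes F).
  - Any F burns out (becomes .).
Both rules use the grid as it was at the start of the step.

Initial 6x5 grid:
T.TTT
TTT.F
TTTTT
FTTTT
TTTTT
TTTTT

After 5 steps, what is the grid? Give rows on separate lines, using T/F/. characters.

Step 1: 5 trees catch fire, 2 burn out
  T.TTF
  TTT..
  FTTTF
  .FTTT
  FTTTT
  TTTTT
Step 2: 8 trees catch fire, 5 burn out
  T.TF.
  FTT..
  .FTF.
  ..FTF
  .FTTT
  FTTTT
Step 3: 8 trees catch fire, 8 burn out
  F.F..
  .FT..
  ..F..
  ...F.
  ..FTF
  .FTTT
Step 4: 4 trees catch fire, 8 burn out
  .....
  ..F..
  .....
  .....
  ...F.
  ..FTF
Step 5: 1 trees catch fire, 4 burn out
  .....
  .....
  .....
  .....
  .....
  ...F.

.....
.....
.....
.....
.....
...F.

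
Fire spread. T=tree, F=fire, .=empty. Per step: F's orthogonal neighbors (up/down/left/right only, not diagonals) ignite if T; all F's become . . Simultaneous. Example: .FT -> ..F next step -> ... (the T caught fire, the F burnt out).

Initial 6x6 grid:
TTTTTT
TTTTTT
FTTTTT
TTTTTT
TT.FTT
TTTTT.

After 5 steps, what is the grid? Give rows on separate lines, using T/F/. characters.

Step 1: 6 trees catch fire, 2 burn out
  TTTTTT
  FTTTTT
  .FTTTT
  FTTFTT
  TT..FT
  TTTFT.
Step 2: 11 trees catch fire, 6 burn out
  FTTTTT
  .FTTTT
  ..FFTT
  .FF.FT
  FT...F
  TTF.F.
Step 3: 8 trees catch fire, 11 burn out
  .FTTTT
  ..FFTT
  ....FT
  .....F
  .F....
  FF....
Step 4: 4 trees catch fire, 8 burn out
  ..FFTT
  ....FT
  .....F
  ......
  ......
  ......
Step 5: 2 trees catch fire, 4 burn out
  ....FT
  .....F
  ......
  ......
  ......
  ......

....FT
.....F
......
......
......
......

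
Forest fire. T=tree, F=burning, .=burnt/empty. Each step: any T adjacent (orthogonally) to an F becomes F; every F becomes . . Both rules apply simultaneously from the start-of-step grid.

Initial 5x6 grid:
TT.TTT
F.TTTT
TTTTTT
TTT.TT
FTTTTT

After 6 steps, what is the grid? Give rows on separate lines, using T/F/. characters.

Step 1: 4 trees catch fire, 2 burn out
  FT.TTT
  ..TTTT
  FTTTTT
  FTT.TT
  .FTTTT
Step 2: 4 trees catch fire, 4 burn out
  .F.TTT
  ..TTTT
  .FTTTT
  .FT.TT
  ..FTTT
Step 3: 3 trees catch fire, 4 burn out
  ...TTT
  ..TTTT
  ..FTTT
  ..F.TT
  ...FTT
Step 4: 3 trees catch fire, 3 burn out
  ...TTT
  ..FTTT
  ...FTT
  ....TT
  ....FT
Step 5: 4 trees catch fire, 3 burn out
  ...TTT
  ...FTT
  ....FT
  ....FT
  .....F
Step 6: 4 trees catch fire, 4 burn out
  ...FTT
  ....FT
  .....F
  .....F
  ......

...FTT
....FT
.....F
.....F
......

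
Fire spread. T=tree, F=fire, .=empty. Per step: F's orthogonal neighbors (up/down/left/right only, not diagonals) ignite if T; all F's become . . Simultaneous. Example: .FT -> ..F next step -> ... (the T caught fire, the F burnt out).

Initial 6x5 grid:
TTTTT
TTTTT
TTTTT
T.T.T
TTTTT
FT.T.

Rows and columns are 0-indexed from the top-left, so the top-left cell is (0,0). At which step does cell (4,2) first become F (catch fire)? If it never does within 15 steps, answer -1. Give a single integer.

Step 1: cell (4,2)='T' (+2 fires, +1 burnt)
Step 2: cell (4,2)='T' (+2 fires, +2 burnt)
Step 3: cell (4,2)='F' (+2 fires, +2 burnt)
  -> target ignites at step 3
Step 4: cell (4,2)='.' (+4 fires, +2 burnt)
Step 5: cell (4,2)='.' (+5 fires, +4 burnt)
Step 6: cell (4,2)='.' (+4 fires, +5 burnt)
Step 7: cell (4,2)='.' (+3 fires, +4 burnt)
Step 8: cell (4,2)='.' (+2 fires, +3 burnt)
Step 9: cell (4,2)='.' (+1 fires, +2 burnt)
Step 10: cell (4,2)='.' (+0 fires, +1 burnt)
  fire out at step 10

3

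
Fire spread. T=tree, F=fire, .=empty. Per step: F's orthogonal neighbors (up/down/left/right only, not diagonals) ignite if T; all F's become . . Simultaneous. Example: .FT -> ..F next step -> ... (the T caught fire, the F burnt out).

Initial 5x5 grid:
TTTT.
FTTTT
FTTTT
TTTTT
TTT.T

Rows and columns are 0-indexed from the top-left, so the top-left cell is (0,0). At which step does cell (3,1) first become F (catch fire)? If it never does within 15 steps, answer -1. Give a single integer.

Step 1: cell (3,1)='T' (+4 fires, +2 burnt)
Step 2: cell (3,1)='F' (+5 fires, +4 burnt)
  -> target ignites at step 2
Step 3: cell (3,1)='.' (+5 fires, +5 burnt)
Step 4: cell (3,1)='.' (+5 fires, +5 burnt)
Step 5: cell (3,1)='.' (+1 fires, +5 burnt)
Step 6: cell (3,1)='.' (+1 fires, +1 burnt)
Step 7: cell (3,1)='.' (+0 fires, +1 burnt)
  fire out at step 7

2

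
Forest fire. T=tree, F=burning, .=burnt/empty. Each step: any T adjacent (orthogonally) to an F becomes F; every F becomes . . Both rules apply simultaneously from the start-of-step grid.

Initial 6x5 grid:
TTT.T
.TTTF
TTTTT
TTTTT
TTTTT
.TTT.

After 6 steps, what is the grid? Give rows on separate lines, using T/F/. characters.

Step 1: 3 trees catch fire, 1 burn out
  TTT.F
  .TTF.
  TTTTF
  TTTTT
  TTTTT
  .TTT.
Step 2: 3 trees catch fire, 3 burn out
  TTT..
  .TF..
  TTTF.
  TTTTF
  TTTTT
  .TTT.
Step 3: 5 trees catch fire, 3 burn out
  TTF..
  .F...
  TTF..
  TTTF.
  TTTTF
  .TTT.
Step 4: 4 trees catch fire, 5 burn out
  TF...
  .....
  TF...
  TTF..
  TTTF.
  .TTT.
Step 5: 5 trees catch fire, 4 burn out
  F....
  .....
  F....
  TF...
  TTF..
  .TTF.
Step 6: 3 trees catch fire, 5 burn out
  .....
  .....
  .....
  F....
  TF...
  .TF..

.....
.....
.....
F....
TF...
.TF..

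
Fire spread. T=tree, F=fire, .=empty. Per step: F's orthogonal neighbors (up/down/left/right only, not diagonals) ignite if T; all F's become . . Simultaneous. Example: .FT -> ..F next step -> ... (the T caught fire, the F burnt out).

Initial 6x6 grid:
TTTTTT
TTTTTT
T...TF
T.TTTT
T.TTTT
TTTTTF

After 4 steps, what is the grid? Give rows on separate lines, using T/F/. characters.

Step 1: 5 trees catch fire, 2 burn out
  TTTTTT
  TTTTTF
  T...F.
  T.TTTF
  T.TTTF
  TTTTF.
Step 2: 5 trees catch fire, 5 burn out
  TTTTTF
  TTTTF.
  T.....
  T.TTF.
  T.TTF.
  TTTF..
Step 3: 5 trees catch fire, 5 burn out
  TTTTF.
  TTTF..
  T.....
  T.TF..
  T.TF..
  TTF...
Step 4: 5 trees catch fire, 5 burn out
  TTTF..
  TTF...
  T.....
  T.F...
  T.F...
  TF....

TTTF..
TTF...
T.....
T.F...
T.F...
TF....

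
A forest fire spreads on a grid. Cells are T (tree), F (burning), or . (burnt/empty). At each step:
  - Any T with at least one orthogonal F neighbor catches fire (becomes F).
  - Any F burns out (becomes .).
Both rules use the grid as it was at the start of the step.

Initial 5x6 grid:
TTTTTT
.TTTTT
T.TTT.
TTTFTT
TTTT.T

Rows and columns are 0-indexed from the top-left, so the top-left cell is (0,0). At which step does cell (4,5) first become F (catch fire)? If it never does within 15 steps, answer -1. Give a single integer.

Step 1: cell (4,5)='T' (+4 fires, +1 burnt)
Step 2: cell (4,5)='T' (+6 fires, +4 burnt)
Step 3: cell (4,5)='F' (+6 fires, +6 burnt)
  -> target ignites at step 3
Step 4: cell (4,5)='.' (+6 fires, +6 burnt)
Step 5: cell (4,5)='.' (+2 fires, +6 burnt)
Step 6: cell (4,5)='.' (+1 fires, +2 burnt)
Step 7: cell (4,5)='.' (+0 fires, +1 burnt)
  fire out at step 7

3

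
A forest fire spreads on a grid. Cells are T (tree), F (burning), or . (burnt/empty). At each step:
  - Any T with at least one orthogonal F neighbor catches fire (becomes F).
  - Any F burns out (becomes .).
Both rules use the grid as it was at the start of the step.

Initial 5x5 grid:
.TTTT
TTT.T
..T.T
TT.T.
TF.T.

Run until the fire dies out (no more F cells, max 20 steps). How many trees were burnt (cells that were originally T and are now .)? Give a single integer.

Step 1: +2 fires, +1 burnt (F count now 2)
Step 2: +1 fires, +2 burnt (F count now 1)
Step 3: +0 fires, +1 burnt (F count now 0)
Fire out after step 3
Initially T: 15, now '.': 13
Total burnt (originally-T cells now '.'): 3

Answer: 3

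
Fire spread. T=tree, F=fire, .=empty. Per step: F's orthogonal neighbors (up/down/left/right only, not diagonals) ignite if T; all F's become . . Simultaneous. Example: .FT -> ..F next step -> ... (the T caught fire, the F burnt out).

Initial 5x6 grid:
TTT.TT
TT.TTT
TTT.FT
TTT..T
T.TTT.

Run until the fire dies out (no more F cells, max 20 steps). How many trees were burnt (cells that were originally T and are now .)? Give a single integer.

Step 1: +2 fires, +1 burnt (F count now 2)
Step 2: +4 fires, +2 burnt (F count now 4)
Step 3: +1 fires, +4 burnt (F count now 1)
Step 4: +0 fires, +1 burnt (F count now 0)
Fire out after step 4
Initially T: 22, now '.': 15
Total burnt (originally-T cells now '.'): 7

Answer: 7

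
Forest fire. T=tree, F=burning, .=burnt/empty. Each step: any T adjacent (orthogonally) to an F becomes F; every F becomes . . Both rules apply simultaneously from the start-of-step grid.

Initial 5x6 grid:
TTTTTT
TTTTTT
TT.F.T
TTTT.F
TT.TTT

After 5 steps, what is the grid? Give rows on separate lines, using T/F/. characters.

Step 1: 4 trees catch fire, 2 burn out
  TTTTTT
  TTTFTT
  TT...F
  TTTF..
  TT.TTF
Step 2: 7 trees catch fire, 4 burn out
  TTTFTT
  TTF.FF
  TT....
  TTF...
  TT.FF.
Step 3: 5 trees catch fire, 7 burn out
  TTF.FF
  TF....
  TT....
  TF....
  TT....
Step 4: 5 trees catch fire, 5 burn out
  TF....
  F.....
  TF....
  F.....
  TF....
Step 5: 3 trees catch fire, 5 burn out
  F.....
  ......
  F.....
  ......
  F.....

F.....
......
F.....
......
F.....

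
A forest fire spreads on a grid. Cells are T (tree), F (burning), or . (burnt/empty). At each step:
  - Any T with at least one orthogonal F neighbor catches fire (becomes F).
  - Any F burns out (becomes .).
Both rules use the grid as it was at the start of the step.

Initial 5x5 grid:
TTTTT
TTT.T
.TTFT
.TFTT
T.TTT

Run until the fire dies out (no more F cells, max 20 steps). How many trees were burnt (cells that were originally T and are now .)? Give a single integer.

Answer: 18

Derivation:
Step 1: +5 fires, +2 burnt (F count now 5)
Step 2: +5 fires, +5 burnt (F count now 5)
Step 3: +4 fires, +5 burnt (F count now 4)
Step 4: +3 fires, +4 burnt (F count now 3)
Step 5: +1 fires, +3 burnt (F count now 1)
Step 6: +0 fires, +1 burnt (F count now 0)
Fire out after step 6
Initially T: 19, now '.': 24
Total burnt (originally-T cells now '.'): 18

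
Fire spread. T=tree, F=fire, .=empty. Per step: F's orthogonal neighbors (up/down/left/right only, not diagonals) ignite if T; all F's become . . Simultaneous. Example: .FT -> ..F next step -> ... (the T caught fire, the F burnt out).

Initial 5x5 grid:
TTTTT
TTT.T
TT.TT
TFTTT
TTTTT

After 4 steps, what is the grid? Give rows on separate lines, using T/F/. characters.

Step 1: 4 trees catch fire, 1 burn out
  TTTTT
  TTT.T
  TF.TT
  F.FTT
  TFTTT
Step 2: 5 trees catch fire, 4 burn out
  TTTTT
  TFT.T
  F..TT
  ...FT
  F.FTT
Step 3: 6 trees catch fire, 5 burn out
  TFTTT
  F.F.T
  ...FT
  ....F
  ...FT
Step 4: 4 trees catch fire, 6 burn out
  F.FTT
  ....T
  ....F
  .....
  ....F

F.FTT
....T
....F
.....
....F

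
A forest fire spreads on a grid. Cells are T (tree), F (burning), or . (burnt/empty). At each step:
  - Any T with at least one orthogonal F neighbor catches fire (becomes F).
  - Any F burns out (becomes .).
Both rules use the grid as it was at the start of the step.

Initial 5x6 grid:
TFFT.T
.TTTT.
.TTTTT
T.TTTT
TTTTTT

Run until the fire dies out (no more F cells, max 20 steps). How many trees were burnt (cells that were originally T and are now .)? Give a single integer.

Step 1: +4 fires, +2 burnt (F count now 4)
Step 2: +3 fires, +4 burnt (F count now 3)
Step 3: +3 fires, +3 burnt (F count now 3)
Step 4: +3 fires, +3 burnt (F count now 3)
Step 5: +4 fires, +3 burnt (F count now 4)
Step 6: +3 fires, +4 burnt (F count now 3)
Step 7: +2 fires, +3 burnt (F count now 2)
Step 8: +0 fires, +2 burnt (F count now 0)
Fire out after step 8
Initially T: 23, now '.': 29
Total burnt (originally-T cells now '.'): 22

Answer: 22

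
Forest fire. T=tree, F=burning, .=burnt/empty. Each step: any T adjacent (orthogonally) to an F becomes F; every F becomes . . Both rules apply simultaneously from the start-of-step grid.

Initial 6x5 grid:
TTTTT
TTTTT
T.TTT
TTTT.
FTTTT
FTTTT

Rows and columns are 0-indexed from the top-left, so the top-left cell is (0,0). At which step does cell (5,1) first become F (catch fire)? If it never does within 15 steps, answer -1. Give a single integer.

Step 1: cell (5,1)='F' (+3 fires, +2 burnt)
  -> target ignites at step 1
Step 2: cell (5,1)='.' (+4 fires, +3 burnt)
Step 3: cell (5,1)='.' (+4 fires, +4 burnt)
Step 4: cell (5,1)='.' (+6 fires, +4 burnt)
Step 5: cell (5,1)='.' (+3 fires, +6 burnt)
Step 6: cell (5,1)='.' (+3 fires, +3 burnt)
Step 7: cell (5,1)='.' (+2 fires, +3 burnt)
Step 8: cell (5,1)='.' (+1 fires, +2 burnt)
Step 9: cell (5,1)='.' (+0 fires, +1 burnt)
  fire out at step 9

1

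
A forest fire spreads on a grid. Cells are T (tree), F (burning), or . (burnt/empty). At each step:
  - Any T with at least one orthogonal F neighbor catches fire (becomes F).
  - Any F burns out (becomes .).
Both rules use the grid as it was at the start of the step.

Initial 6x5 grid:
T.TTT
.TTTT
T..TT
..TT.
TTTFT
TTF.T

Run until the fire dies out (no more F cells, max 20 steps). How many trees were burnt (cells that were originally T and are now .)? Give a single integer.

Step 1: +4 fires, +2 burnt (F count now 4)
Step 2: +5 fires, +4 burnt (F count now 5)
Step 3: +3 fires, +5 burnt (F count now 3)
Step 4: +3 fires, +3 burnt (F count now 3)
Step 5: +3 fires, +3 burnt (F count now 3)
Step 6: +0 fires, +3 burnt (F count now 0)
Fire out after step 6
Initially T: 20, now '.': 28
Total burnt (originally-T cells now '.'): 18

Answer: 18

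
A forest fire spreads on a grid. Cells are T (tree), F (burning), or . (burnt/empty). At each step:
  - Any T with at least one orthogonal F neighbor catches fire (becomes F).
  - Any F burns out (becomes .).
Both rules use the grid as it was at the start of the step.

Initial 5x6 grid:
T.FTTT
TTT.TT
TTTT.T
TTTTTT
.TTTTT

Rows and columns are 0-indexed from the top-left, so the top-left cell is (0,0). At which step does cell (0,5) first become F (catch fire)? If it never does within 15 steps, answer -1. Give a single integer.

Step 1: cell (0,5)='T' (+2 fires, +1 burnt)
Step 2: cell (0,5)='T' (+3 fires, +2 burnt)
Step 3: cell (0,5)='F' (+6 fires, +3 burnt)
  -> target ignites at step 3
Step 4: cell (0,5)='.' (+6 fires, +6 burnt)
Step 5: cell (0,5)='.' (+5 fires, +6 burnt)
Step 6: cell (0,5)='.' (+2 fires, +5 burnt)
Step 7: cell (0,5)='.' (+1 fires, +2 burnt)
Step 8: cell (0,5)='.' (+0 fires, +1 burnt)
  fire out at step 8

3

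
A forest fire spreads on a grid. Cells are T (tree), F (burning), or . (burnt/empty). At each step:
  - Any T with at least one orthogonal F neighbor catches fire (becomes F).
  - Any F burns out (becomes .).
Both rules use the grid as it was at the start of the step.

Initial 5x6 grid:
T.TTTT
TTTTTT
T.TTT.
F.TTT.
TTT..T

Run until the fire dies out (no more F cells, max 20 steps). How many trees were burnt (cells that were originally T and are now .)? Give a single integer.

Step 1: +2 fires, +1 burnt (F count now 2)
Step 2: +2 fires, +2 burnt (F count now 2)
Step 3: +3 fires, +2 burnt (F count now 3)
Step 4: +2 fires, +3 burnt (F count now 2)
Step 5: +4 fires, +2 burnt (F count now 4)
Step 6: +4 fires, +4 burnt (F count now 4)
Step 7: +3 fires, +4 burnt (F count now 3)
Step 8: +1 fires, +3 burnt (F count now 1)
Step 9: +0 fires, +1 burnt (F count now 0)
Fire out after step 9
Initially T: 22, now '.': 29
Total burnt (originally-T cells now '.'): 21

Answer: 21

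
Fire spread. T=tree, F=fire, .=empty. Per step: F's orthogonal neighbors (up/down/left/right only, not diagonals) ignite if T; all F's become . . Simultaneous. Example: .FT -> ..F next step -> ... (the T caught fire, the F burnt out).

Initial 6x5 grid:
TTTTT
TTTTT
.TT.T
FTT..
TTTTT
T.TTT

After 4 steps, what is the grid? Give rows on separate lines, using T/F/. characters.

Step 1: 2 trees catch fire, 1 burn out
  TTTTT
  TTTTT
  .TT.T
  .FT..
  FTTTT
  T.TTT
Step 2: 4 trees catch fire, 2 burn out
  TTTTT
  TTTTT
  .FT.T
  ..F..
  .FTTT
  F.TTT
Step 3: 3 trees catch fire, 4 burn out
  TTTTT
  TFTTT
  ..F.T
  .....
  ..FTT
  ..TTT
Step 4: 5 trees catch fire, 3 burn out
  TFTTT
  F.FTT
  ....T
  .....
  ...FT
  ..FTT

TFTTT
F.FTT
....T
.....
...FT
..FTT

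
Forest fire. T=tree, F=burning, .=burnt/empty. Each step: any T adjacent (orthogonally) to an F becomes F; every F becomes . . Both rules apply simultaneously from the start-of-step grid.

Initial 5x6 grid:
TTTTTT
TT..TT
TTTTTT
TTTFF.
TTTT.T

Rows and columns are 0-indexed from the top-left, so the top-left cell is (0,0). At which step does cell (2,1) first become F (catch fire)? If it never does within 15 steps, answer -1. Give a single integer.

Step 1: cell (2,1)='T' (+4 fires, +2 burnt)
Step 2: cell (2,1)='T' (+5 fires, +4 burnt)
Step 3: cell (2,1)='F' (+5 fires, +5 burnt)
  -> target ignites at step 3
Step 4: cell (2,1)='.' (+5 fires, +5 burnt)
Step 5: cell (2,1)='.' (+3 fires, +5 burnt)
Step 6: cell (2,1)='.' (+1 fires, +3 burnt)
Step 7: cell (2,1)='.' (+0 fires, +1 burnt)
  fire out at step 7

3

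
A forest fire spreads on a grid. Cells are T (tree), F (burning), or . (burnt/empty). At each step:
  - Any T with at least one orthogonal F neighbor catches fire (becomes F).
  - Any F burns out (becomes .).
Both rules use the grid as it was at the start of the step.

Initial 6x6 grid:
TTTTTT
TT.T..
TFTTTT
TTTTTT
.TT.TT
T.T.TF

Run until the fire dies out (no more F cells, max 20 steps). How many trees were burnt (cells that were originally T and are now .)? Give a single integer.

Answer: 26

Derivation:
Step 1: +6 fires, +2 burnt (F count now 6)
Step 2: +8 fires, +6 burnt (F count now 8)
Step 3: +8 fires, +8 burnt (F count now 8)
Step 4: +2 fires, +8 burnt (F count now 2)
Step 5: +1 fires, +2 burnt (F count now 1)
Step 6: +1 fires, +1 burnt (F count now 1)
Step 7: +0 fires, +1 burnt (F count now 0)
Fire out after step 7
Initially T: 27, now '.': 35
Total burnt (originally-T cells now '.'): 26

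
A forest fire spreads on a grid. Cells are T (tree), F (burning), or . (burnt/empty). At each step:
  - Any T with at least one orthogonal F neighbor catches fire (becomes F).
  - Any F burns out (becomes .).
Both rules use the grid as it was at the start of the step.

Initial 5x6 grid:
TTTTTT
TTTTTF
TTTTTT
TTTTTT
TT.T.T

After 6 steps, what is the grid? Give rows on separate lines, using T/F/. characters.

Step 1: 3 trees catch fire, 1 burn out
  TTTTTF
  TTTTF.
  TTTTTF
  TTTTTT
  TT.T.T
Step 2: 4 trees catch fire, 3 burn out
  TTTTF.
  TTTF..
  TTTTF.
  TTTTTF
  TT.T.T
Step 3: 5 trees catch fire, 4 burn out
  TTTF..
  TTF...
  TTTF..
  TTTTF.
  TT.T.F
Step 4: 4 trees catch fire, 5 burn out
  TTF...
  TF....
  TTF...
  TTTF..
  TT.T..
Step 5: 5 trees catch fire, 4 burn out
  TF....
  F.....
  TF....
  TTF...
  TT.F..
Step 6: 3 trees catch fire, 5 burn out
  F.....
  ......
  F.....
  TF....
  TT....

F.....
......
F.....
TF....
TT....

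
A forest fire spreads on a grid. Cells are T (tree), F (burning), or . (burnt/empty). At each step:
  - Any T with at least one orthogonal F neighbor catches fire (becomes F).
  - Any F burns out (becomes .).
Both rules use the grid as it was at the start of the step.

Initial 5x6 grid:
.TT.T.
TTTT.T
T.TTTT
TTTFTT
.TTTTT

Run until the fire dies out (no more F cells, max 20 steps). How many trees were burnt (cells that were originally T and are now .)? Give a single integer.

Answer: 22

Derivation:
Step 1: +4 fires, +1 burnt (F count now 4)
Step 2: +7 fires, +4 burnt (F count now 7)
Step 3: +5 fires, +7 burnt (F count now 5)
Step 4: +4 fires, +5 burnt (F count now 4)
Step 5: +2 fires, +4 burnt (F count now 2)
Step 6: +0 fires, +2 burnt (F count now 0)
Fire out after step 6
Initially T: 23, now '.': 29
Total burnt (originally-T cells now '.'): 22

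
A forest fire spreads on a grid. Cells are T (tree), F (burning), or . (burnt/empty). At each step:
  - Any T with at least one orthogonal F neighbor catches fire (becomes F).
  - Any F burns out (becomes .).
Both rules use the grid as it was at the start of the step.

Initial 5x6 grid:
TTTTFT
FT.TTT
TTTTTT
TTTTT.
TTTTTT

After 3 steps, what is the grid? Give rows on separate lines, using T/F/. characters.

Step 1: 6 trees catch fire, 2 burn out
  FTTF.F
  .F.TFT
  FTTTTT
  TTTTT.
  TTTTTT
Step 2: 7 trees catch fire, 6 burn out
  .FF...
  ...F.F
  .FTTFT
  FTTTT.
  TTTTTT
Step 3: 6 trees catch fire, 7 burn out
  ......
  ......
  ..FF.F
  .FTTF.
  FTTTTT

......
......
..FF.F
.FTTF.
FTTTTT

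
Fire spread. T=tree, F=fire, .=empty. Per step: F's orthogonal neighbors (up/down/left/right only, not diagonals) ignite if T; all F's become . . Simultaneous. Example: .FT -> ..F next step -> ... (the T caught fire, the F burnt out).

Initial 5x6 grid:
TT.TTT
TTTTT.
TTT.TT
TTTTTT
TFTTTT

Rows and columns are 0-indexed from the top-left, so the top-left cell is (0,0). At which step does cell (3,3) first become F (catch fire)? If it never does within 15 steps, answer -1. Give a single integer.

Step 1: cell (3,3)='T' (+3 fires, +1 burnt)
Step 2: cell (3,3)='T' (+4 fires, +3 burnt)
Step 3: cell (3,3)='F' (+5 fires, +4 burnt)
  -> target ignites at step 3
Step 4: cell (3,3)='.' (+5 fires, +5 burnt)
Step 5: cell (3,3)='.' (+4 fires, +5 burnt)
Step 6: cell (3,3)='.' (+3 fires, +4 burnt)
Step 7: cell (3,3)='.' (+1 fires, +3 burnt)
Step 8: cell (3,3)='.' (+1 fires, +1 burnt)
Step 9: cell (3,3)='.' (+0 fires, +1 burnt)
  fire out at step 9

3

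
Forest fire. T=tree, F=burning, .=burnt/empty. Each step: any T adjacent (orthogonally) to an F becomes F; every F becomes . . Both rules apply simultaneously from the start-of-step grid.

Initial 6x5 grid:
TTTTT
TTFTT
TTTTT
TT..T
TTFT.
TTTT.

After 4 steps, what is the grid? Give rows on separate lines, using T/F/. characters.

Step 1: 7 trees catch fire, 2 burn out
  TTFTT
  TF.FT
  TTFTT
  TT..T
  TF.F.
  TTFT.
Step 2: 10 trees catch fire, 7 burn out
  TF.FT
  F...F
  TF.FT
  TF..T
  F....
  TF.F.
Step 3: 6 trees catch fire, 10 burn out
  F...F
  .....
  F...F
  F...T
  .....
  F....
Step 4: 1 trees catch fire, 6 burn out
  .....
  .....
  .....
  ....F
  .....
  .....

.....
.....
.....
....F
.....
.....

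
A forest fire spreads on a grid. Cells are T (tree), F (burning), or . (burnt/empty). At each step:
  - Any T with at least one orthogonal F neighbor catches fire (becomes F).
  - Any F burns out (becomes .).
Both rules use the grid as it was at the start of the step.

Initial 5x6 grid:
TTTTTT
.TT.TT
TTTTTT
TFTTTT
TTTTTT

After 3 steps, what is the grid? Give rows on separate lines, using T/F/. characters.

Step 1: 4 trees catch fire, 1 burn out
  TTTTTT
  .TT.TT
  TFTTTT
  F.FTTT
  TFTTTT
Step 2: 6 trees catch fire, 4 burn out
  TTTTTT
  .FT.TT
  F.FTTT
  ...FTT
  F.FTTT
Step 3: 5 trees catch fire, 6 burn out
  TFTTTT
  ..F.TT
  ...FTT
  ....FT
  ...FTT

TFTTTT
..F.TT
...FTT
....FT
...FTT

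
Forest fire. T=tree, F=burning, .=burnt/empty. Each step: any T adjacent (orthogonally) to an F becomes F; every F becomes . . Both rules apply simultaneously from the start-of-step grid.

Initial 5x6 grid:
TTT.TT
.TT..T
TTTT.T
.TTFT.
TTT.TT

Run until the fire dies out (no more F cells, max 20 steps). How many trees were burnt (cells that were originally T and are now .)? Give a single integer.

Step 1: +3 fires, +1 burnt (F count now 3)
Step 2: +4 fires, +3 burnt (F count now 4)
Step 3: +4 fires, +4 burnt (F count now 4)
Step 4: +4 fires, +4 burnt (F count now 4)
Step 5: +1 fires, +4 burnt (F count now 1)
Step 6: +1 fires, +1 burnt (F count now 1)
Step 7: +0 fires, +1 burnt (F count now 0)
Fire out after step 7
Initially T: 21, now '.': 26
Total burnt (originally-T cells now '.'): 17

Answer: 17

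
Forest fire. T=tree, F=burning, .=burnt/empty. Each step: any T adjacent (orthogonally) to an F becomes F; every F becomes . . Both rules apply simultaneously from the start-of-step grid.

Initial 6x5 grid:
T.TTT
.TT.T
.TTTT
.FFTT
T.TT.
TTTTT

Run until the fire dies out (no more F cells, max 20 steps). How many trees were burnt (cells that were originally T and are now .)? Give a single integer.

Step 1: +4 fires, +2 burnt (F count now 4)
Step 2: +6 fires, +4 burnt (F count now 6)
Step 3: +4 fires, +6 burnt (F count now 4)
Step 4: +4 fires, +4 burnt (F count now 4)
Step 5: +2 fires, +4 burnt (F count now 2)
Step 6: +0 fires, +2 burnt (F count now 0)
Fire out after step 6
Initially T: 21, now '.': 29
Total burnt (originally-T cells now '.'): 20

Answer: 20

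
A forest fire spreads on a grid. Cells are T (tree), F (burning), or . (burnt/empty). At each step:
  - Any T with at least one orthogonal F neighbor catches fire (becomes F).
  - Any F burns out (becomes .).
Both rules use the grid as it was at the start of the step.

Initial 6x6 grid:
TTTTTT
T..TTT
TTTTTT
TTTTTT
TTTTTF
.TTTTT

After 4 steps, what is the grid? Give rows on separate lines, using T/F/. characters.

Step 1: 3 trees catch fire, 1 burn out
  TTTTTT
  T..TTT
  TTTTTT
  TTTTTF
  TTTTF.
  .TTTTF
Step 2: 4 trees catch fire, 3 burn out
  TTTTTT
  T..TTT
  TTTTTF
  TTTTF.
  TTTF..
  .TTTF.
Step 3: 5 trees catch fire, 4 burn out
  TTTTTT
  T..TTF
  TTTTF.
  TTTF..
  TTF...
  .TTF..
Step 4: 6 trees catch fire, 5 burn out
  TTTTTF
  T..TF.
  TTTF..
  TTF...
  TF....
  .TF...

TTTTTF
T..TF.
TTTF..
TTF...
TF....
.TF...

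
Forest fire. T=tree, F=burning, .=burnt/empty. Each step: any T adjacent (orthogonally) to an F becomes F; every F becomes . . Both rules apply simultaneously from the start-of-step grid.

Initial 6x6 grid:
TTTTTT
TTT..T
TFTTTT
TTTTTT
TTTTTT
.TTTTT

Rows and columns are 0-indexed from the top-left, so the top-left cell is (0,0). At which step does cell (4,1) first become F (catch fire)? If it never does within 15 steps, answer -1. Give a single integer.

Step 1: cell (4,1)='T' (+4 fires, +1 burnt)
Step 2: cell (4,1)='F' (+7 fires, +4 burnt)
  -> target ignites at step 2
Step 3: cell (4,1)='.' (+7 fires, +7 burnt)
Step 4: cell (4,1)='.' (+5 fires, +7 burnt)
Step 5: cell (4,1)='.' (+5 fires, +5 burnt)
Step 6: cell (4,1)='.' (+3 fires, +5 burnt)
Step 7: cell (4,1)='.' (+1 fires, +3 burnt)
Step 8: cell (4,1)='.' (+0 fires, +1 burnt)
  fire out at step 8

2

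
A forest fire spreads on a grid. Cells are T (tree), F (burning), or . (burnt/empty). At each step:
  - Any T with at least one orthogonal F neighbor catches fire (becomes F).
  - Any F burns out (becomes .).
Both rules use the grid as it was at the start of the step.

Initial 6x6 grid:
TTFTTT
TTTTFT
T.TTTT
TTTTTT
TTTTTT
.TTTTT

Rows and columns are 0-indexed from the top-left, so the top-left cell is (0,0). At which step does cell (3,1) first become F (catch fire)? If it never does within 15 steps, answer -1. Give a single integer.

Step 1: cell (3,1)='T' (+7 fires, +2 burnt)
Step 2: cell (3,1)='T' (+7 fires, +7 burnt)
Step 3: cell (3,1)='T' (+5 fires, +7 burnt)
Step 4: cell (3,1)='F' (+6 fires, +5 burnt)
  -> target ignites at step 4
Step 5: cell (3,1)='.' (+5 fires, +6 burnt)
Step 6: cell (3,1)='.' (+2 fires, +5 burnt)
Step 7: cell (3,1)='.' (+0 fires, +2 burnt)
  fire out at step 7

4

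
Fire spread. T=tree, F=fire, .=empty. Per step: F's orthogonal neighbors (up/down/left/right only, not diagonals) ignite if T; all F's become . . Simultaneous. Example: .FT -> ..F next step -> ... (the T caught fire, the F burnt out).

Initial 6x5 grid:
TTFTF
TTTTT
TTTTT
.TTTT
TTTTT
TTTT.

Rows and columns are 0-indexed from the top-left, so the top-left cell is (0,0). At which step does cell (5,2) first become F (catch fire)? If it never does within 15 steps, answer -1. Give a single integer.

Step 1: cell (5,2)='T' (+4 fires, +2 burnt)
Step 2: cell (5,2)='T' (+5 fires, +4 burnt)
Step 3: cell (5,2)='T' (+5 fires, +5 burnt)
Step 4: cell (5,2)='T' (+5 fires, +5 burnt)
Step 5: cell (5,2)='F' (+3 fires, +5 burnt)
  -> target ignites at step 5
Step 6: cell (5,2)='.' (+3 fires, +3 burnt)
Step 7: cell (5,2)='.' (+1 fires, +3 burnt)
Step 8: cell (5,2)='.' (+0 fires, +1 burnt)
  fire out at step 8

5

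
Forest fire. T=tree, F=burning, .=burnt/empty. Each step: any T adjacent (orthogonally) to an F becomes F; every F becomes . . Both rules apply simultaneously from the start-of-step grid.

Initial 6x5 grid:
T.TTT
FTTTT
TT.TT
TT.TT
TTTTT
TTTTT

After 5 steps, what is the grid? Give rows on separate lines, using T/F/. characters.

Step 1: 3 trees catch fire, 1 burn out
  F.TTT
  .FTTT
  FT.TT
  TT.TT
  TTTTT
  TTTTT
Step 2: 3 trees catch fire, 3 burn out
  ..TTT
  ..FTT
  .F.TT
  FT.TT
  TTTTT
  TTTTT
Step 3: 4 trees catch fire, 3 burn out
  ..FTT
  ...FT
  ...TT
  .F.TT
  FTTTT
  TTTTT
Step 4: 5 trees catch fire, 4 burn out
  ...FT
  ....F
  ...FT
  ...TT
  .FTTT
  FTTTT
Step 5: 5 trees catch fire, 5 burn out
  ....F
  .....
  ....F
  ...FT
  ..FTT
  .FTTT

....F
.....
....F
...FT
..FTT
.FTTT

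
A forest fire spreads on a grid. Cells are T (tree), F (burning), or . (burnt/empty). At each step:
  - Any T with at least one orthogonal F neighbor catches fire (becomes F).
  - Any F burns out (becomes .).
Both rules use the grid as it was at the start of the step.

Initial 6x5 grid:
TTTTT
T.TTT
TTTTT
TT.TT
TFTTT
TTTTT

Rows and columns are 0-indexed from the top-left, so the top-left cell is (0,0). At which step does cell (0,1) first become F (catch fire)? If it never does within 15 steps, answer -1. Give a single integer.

Step 1: cell (0,1)='T' (+4 fires, +1 burnt)
Step 2: cell (0,1)='T' (+5 fires, +4 burnt)
Step 3: cell (0,1)='T' (+5 fires, +5 burnt)
Step 4: cell (0,1)='T' (+5 fires, +5 burnt)
Step 5: cell (0,1)='T' (+4 fires, +5 burnt)
Step 6: cell (0,1)='F' (+3 fires, +4 burnt)
  -> target ignites at step 6
Step 7: cell (0,1)='.' (+1 fires, +3 burnt)
Step 8: cell (0,1)='.' (+0 fires, +1 burnt)
  fire out at step 8

6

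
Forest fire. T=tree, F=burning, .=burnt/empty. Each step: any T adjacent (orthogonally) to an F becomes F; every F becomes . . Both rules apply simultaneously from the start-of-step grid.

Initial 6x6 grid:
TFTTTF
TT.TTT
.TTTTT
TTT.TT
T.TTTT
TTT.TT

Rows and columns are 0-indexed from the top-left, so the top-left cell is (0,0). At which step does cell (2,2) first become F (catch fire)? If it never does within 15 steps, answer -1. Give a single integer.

Step 1: cell (2,2)='T' (+5 fires, +2 burnt)
Step 2: cell (2,2)='T' (+5 fires, +5 burnt)
Step 3: cell (2,2)='F' (+5 fires, +5 burnt)
  -> target ignites at step 3
Step 4: cell (2,2)='.' (+5 fires, +5 burnt)
Step 5: cell (2,2)='.' (+4 fires, +5 burnt)
Step 6: cell (2,2)='.' (+4 fires, +4 burnt)
Step 7: cell (2,2)='.' (+1 fires, +4 burnt)
Step 8: cell (2,2)='.' (+0 fires, +1 burnt)
  fire out at step 8

3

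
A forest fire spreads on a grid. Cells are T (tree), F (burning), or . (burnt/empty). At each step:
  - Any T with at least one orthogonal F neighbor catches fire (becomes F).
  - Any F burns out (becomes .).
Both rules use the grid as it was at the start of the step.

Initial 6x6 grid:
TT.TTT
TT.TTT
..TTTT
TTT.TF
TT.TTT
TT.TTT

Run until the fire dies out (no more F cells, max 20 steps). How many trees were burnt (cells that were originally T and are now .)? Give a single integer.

Step 1: +3 fires, +1 burnt (F count now 3)
Step 2: +4 fires, +3 burnt (F count now 4)
Step 3: +5 fires, +4 burnt (F count now 5)
Step 4: +4 fires, +5 burnt (F count now 4)
Step 5: +2 fires, +4 burnt (F count now 2)
Step 6: +1 fires, +2 burnt (F count now 1)
Step 7: +2 fires, +1 burnt (F count now 2)
Step 8: +2 fires, +2 burnt (F count now 2)
Step 9: +1 fires, +2 burnt (F count now 1)
Step 10: +0 fires, +1 burnt (F count now 0)
Fire out after step 10
Initially T: 28, now '.': 32
Total burnt (originally-T cells now '.'): 24

Answer: 24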